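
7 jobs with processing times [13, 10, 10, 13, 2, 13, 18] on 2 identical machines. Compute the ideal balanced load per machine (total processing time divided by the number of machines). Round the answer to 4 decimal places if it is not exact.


Total processing time = 13 + 10 + 10 + 13 + 2 + 13 + 18 = 79
Number of machines = 2
Ideal balanced load = 79 / 2 = 39.5

39.5


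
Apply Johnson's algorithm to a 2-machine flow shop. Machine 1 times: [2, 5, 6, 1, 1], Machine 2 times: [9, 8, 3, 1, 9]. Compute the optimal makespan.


Apply Johnson's rule:
  Group 1 (a <= b): [(4, 1, 1), (5, 1, 9), (1, 2, 9), (2, 5, 8)]
  Group 2 (a > b): [(3, 6, 3)]
Optimal job order: [4, 5, 1, 2, 3]
Schedule:
  Job 4: M1 done at 1, M2 done at 2
  Job 5: M1 done at 2, M2 done at 11
  Job 1: M1 done at 4, M2 done at 20
  Job 2: M1 done at 9, M2 done at 28
  Job 3: M1 done at 15, M2 done at 31
Makespan = 31

31


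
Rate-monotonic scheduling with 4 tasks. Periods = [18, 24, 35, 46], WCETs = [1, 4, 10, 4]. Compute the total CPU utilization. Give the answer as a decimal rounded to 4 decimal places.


Compute individual utilizations (exact fractions):
  Task 1: C/T = 1/18 (approx. 0.0556)
  Task 2: C/T = 4/24 = 1/6 (approx. 0.1667)
  Task 3: C/T = 10/35 = 2/7 (approx. 0.2857)
  Task 4: C/T = 4/46 = 2/23 (approx. 0.087)
Total utilization U = 1/18 + 1/6 + 2/7 + 2/23 = 862/1449
Rounded to 4 decimal places: U = 0.5949
RM (Liu & Layland) bound for 4 tasks = 0.756828; compare with U = 862/1449 (approx. 0.594893)
U <= bound, so schedulable by RM sufficient condition.

0.5949


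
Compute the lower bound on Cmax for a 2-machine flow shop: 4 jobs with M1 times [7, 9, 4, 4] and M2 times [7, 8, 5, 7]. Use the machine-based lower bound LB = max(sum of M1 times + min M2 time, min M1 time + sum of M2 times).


LB1 = sum(M1 times) + min(M2 times) = 24 + 5 = 29
LB2 = min(M1 times) + sum(M2 times) = 4 + 27 = 31
Lower bound = max(LB1, LB2) = max(29, 31) = 31

31


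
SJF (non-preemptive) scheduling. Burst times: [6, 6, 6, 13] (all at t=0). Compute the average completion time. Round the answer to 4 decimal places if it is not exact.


SJF order (ascending): [6, 6, 6, 13]
Completion times:
  Job 1: burst=6, C=6
  Job 2: burst=6, C=12
  Job 3: burst=6, C=18
  Job 4: burst=13, C=31
Average completion = 67/4 = 16.75

16.75


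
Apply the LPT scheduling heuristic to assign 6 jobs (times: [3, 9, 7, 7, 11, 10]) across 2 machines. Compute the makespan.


Sort jobs in decreasing order (LPT): [11, 10, 9, 7, 7, 3]
Assign each job to the least loaded machine:
  Machine 1: jobs [11, 7, 7], load = 25
  Machine 2: jobs [10, 9, 3], load = 22
Makespan = max load = 25

25


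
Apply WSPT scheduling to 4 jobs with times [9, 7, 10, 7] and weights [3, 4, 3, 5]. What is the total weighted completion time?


Compute p/w ratios and sort ascending (WSPT): [(7, 5), (7, 4), (9, 3), (10, 3)]
Compute weighted completion times:
  Job (p=7,w=5): C=7, w*C=5*7=35
  Job (p=7,w=4): C=14, w*C=4*14=56
  Job (p=9,w=3): C=23, w*C=3*23=69
  Job (p=10,w=3): C=33, w*C=3*33=99
Total weighted completion time = 259

259


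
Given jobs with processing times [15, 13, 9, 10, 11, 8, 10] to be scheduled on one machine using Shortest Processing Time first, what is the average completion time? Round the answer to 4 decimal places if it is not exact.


Sort jobs by processing time (SPT order): [8, 9, 10, 10, 11, 13, 15]
Compute completion times sequentially:
  Job 1: processing = 8, completes at 8
  Job 2: processing = 9, completes at 17
  Job 3: processing = 10, completes at 27
  Job 4: processing = 10, completes at 37
  Job 5: processing = 11, completes at 48
  Job 6: processing = 13, completes at 61
  Job 7: processing = 15, completes at 76
Sum of completion times = 274
Average completion time = 274/7 = 39.1429

39.1429


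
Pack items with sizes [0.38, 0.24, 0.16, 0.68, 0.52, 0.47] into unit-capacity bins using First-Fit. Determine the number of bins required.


Place items sequentially using First-Fit:
  Item 0.38 -> new Bin 1
  Item 0.24 -> Bin 1 (now 0.62)
  Item 0.16 -> Bin 1 (now 0.78)
  Item 0.68 -> new Bin 2
  Item 0.52 -> new Bin 3
  Item 0.47 -> Bin 3 (now 0.99)
Total bins used = 3

3


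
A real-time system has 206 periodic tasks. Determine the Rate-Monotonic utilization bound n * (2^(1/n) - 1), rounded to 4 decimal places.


Compute 2^(1/206) = 1.0033704594
Subtract 1: 1.0033704594 - 1 = 0.0033704594
Multiply by n: 206 * 0.0033704594 = 0.6943146364
Round to 4 dp: 0.6943

0.6943


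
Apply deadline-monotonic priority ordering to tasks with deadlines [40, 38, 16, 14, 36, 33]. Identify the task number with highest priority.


Sort tasks by relative deadline (ascending):
  Task 4: deadline = 14
  Task 3: deadline = 16
  Task 6: deadline = 33
  Task 5: deadline = 36
  Task 2: deadline = 38
  Task 1: deadline = 40
Priority order (highest first): [4, 3, 6, 5, 2, 1]
Highest priority task = 4

4


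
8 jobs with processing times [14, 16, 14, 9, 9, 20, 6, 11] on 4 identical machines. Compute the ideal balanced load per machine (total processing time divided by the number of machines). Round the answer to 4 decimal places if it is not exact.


Total processing time = 14 + 16 + 14 + 9 + 9 + 20 + 6 + 11 = 99
Number of machines = 4
Ideal balanced load = 99 / 4 = 24.75

24.75


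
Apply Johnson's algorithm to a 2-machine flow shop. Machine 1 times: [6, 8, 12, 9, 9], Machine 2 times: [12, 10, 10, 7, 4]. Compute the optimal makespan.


Apply Johnson's rule:
  Group 1 (a <= b): [(1, 6, 12), (2, 8, 10)]
  Group 2 (a > b): [(3, 12, 10), (4, 9, 7), (5, 9, 4)]
Optimal job order: [1, 2, 3, 4, 5]
Schedule:
  Job 1: M1 done at 6, M2 done at 18
  Job 2: M1 done at 14, M2 done at 28
  Job 3: M1 done at 26, M2 done at 38
  Job 4: M1 done at 35, M2 done at 45
  Job 5: M1 done at 44, M2 done at 49
Makespan = 49

49


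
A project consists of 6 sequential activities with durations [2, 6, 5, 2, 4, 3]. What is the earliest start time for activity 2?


Activity 2 starts after activities 1 through 1 complete.
Predecessor durations: [2]
ES = 2 = 2

2


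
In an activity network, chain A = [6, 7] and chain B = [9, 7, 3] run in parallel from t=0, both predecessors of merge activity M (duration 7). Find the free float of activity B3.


ES(B3) = sum of predecessors on chain B = 16
EF(B3) = ES + duration = 16 + 3 = 19
Successor of B3 is M. ES(M) = max(sum(A), sum(B)) = max(13, 19) = 19
Free float = ES(successor) - EF(current) = 19 - 19 = 0

0


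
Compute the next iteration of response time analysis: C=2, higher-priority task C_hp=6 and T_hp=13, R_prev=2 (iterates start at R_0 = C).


R_next = C + ceil(R_prev / T_hp) * C_hp
ceil(2 / 13) = ceil(0.1538) = 1
Interference = 1 * 6 = 6
R_next = 2 + 6 = 8

8


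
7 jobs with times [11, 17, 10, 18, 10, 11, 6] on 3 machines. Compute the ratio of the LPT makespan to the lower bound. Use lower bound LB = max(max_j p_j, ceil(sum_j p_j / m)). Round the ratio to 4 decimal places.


LPT order: [18, 17, 11, 11, 10, 10, 6]
Machine loads after assignment: [28, 27, 28]
LPT makespan = 28
Lower bound = max(max_job, ceil(total/3)) = max(18, 28) = 28
Ratio = 28 / 28 = 1.0

1.0


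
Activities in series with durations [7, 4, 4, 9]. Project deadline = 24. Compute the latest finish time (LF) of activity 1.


LF(activity 1) = deadline - sum of successor durations
Successors: activities 2 through 4 with durations [4, 4, 9]
Sum of successor durations = 17
LF = 24 - 17 = 7

7


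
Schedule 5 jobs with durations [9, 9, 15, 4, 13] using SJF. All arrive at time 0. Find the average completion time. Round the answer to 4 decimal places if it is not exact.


SJF order (ascending): [4, 9, 9, 13, 15]
Completion times:
  Job 1: burst=4, C=4
  Job 2: burst=9, C=13
  Job 3: burst=9, C=22
  Job 4: burst=13, C=35
  Job 5: burst=15, C=50
Average completion = 124/5 = 24.8

24.8


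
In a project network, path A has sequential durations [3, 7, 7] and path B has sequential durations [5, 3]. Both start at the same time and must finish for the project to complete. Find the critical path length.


Path A total = 3 + 7 + 7 = 17
Path B total = 5 + 3 = 8
Critical path = longest path = max(17, 8) = 17

17


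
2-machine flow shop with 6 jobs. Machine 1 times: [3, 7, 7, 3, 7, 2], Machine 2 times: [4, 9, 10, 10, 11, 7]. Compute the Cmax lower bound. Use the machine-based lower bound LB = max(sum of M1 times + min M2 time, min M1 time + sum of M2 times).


LB1 = sum(M1 times) + min(M2 times) = 29 + 4 = 33
LB2 = min(M1 times) + sum(M2 times) = 2 + 51 = 53
Lower bound = max(LB1, LB2) = max(33, 53) = 53

53


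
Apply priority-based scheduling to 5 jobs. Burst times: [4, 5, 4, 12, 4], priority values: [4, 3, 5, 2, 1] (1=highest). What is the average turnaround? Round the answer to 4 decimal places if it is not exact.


Sort by priority (ascending = highest first):
Order: [(1, 4), (2, 12), (3, 5), (4, 4), (5, 4)]
Completion times:
  Priority 1, burst=4, C=4
  Priority 2, burst=12, C=16
  Priority 3, burst=5, C=21
  Priority 4, burst=4, C=25
  Priority 5, burst=4, C=29
Average turnaround = 95/5 = 19.0

19.0


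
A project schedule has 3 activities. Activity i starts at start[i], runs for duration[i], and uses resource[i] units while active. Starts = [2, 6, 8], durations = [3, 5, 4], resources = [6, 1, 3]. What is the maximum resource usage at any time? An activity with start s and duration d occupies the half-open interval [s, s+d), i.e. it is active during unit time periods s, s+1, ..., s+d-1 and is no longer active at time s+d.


Each activity i is active on [start_i, start_i + duration_i).
Compute total resource usage per time slot:
  t=0: active resources = [], total = 0
  t=1: active resources = [], total = 0
  t=2: active resources = [6], total = 6
  t=3: active resources = [6], total = 6
  t=4: active resources = [6], total = 6
  t=5: active resources = [], total = 0
  t=6: active resources = [1], total = 1
  t=7: active resources = [1], total = 1
  t=8: active resources = [1, 3], total = 4
  t=9: active resources = [1, 3], total = 4
  t=10: active resources = [1, 3], total = 4
  t=11: active resources = [3], total = 3
Peak resource demand = 6

6


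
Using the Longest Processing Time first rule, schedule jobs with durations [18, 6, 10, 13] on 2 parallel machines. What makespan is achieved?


Sort jobs in decreasing order (LPT): [18, 13, 10, 6]
Assign each job to the least loaded machine:
  Machine 1: jobs [18, 6], load = 24
  Machine 2: jobs [13, 10], load = 23
Makespan = max load = 24

24


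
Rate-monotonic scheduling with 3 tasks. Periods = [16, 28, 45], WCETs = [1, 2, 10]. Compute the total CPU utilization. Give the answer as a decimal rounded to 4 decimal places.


Compute individual utilizations (exact fractions):
  Task 1: C/T = 1/16 (approx. 0.0625)
  Task 2: C/T = 2/28 = 1/14 (approx. 0.0714)
  Task 3: C/T = 10/45 = 2/9 (approx. 0.2222)
Total utilization U = 1/16 + 1/14 + 2/9 = 359/1008
Rounded to 4 decimal places: U = 0.3562
RM (Liu & Layland) bound for 3 tasks = 0.779763; compare with U = 359/1008 (approx. 0.356151)
U <= bound, so schedulable by RM sufficient condition.

0.3562


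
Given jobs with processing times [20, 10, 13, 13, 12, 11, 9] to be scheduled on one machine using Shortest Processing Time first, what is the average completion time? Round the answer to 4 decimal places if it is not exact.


Sort jobs by processing time (SPT order): [9, 10, 11, 12, 13, 13, 20]
Compute completion times sequentially:
  Job 1: processing = 9, completes at 9
  Job 2: processing = 10, completes at 19
  Job 3: processing = 11, completes at 30
  Job 4: processing = 12, completes at 42
  Job 5: processing = 13, completes at 55
  Job 6: processing = 13, completes at 68
  Job 7: processing = 20, completes at 88
Sum of completion times = 311
Average completion time = 311/7 = 44.4286

44.4286


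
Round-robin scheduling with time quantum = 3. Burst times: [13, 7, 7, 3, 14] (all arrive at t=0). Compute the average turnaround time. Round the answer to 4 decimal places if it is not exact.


Time quantum = 3
Execution trace:
  J1 runs 3 units, time = 3
  J2 runs 3 units, time = 6
  J3 runs 3 units, time = 9
  J4 runs 3 units, time = 12
  J5 runs 3 units, time = 15
  J1 runs 3 units, time = 18
  J2 runs 3 units, time = 21
  J3 runs 3 units, time = 24
  J5 runs 3 units, time = 27
  J1 runs 3 units, time = 30
  J2 runs 1 units, time = 31
  J3 runs 1 units, time = 32
  J5 runs 3 units, time = 35
  J1 runs 3 units, time = 38
  J5 runs 3 units, time = 41
  J1 runs 1 units, time = 42
  J5 runs 2 units, time = 44
Finish times: [42, 31, 32, 12, 44]
Average turnaround = 161/5 = 32.2

32.2


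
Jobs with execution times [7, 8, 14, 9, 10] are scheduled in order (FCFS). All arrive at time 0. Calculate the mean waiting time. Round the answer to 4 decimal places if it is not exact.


FCFS order (as given): [7, 8, 14, 9, 10]
Waiting times:
  Job 1: wait = 0
  Job 2: wait = 7
  Job 3: wait = 15
  Job 4: wait = 29
  Job 5: wait = 38
Sum of waiting times = 89
Average waiting time = 89/5 = 17.8

17.8


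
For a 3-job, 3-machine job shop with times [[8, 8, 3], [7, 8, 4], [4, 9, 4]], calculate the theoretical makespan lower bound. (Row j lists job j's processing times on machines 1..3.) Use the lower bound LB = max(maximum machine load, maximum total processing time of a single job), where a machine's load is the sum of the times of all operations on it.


Machine loads:
  Machine 1: 8 + 7 + 4 = 19
  Machine 2: 8 + 8 + 9 = 25
  Machine 3: 3 + 4 + 4 = 11
Max machine load = 25
Job totals:
  Job 1: 19
  Job 2: 19
  Job 3: 17
Max job total = 19
Lower bound = max(25, 19) = 25

25


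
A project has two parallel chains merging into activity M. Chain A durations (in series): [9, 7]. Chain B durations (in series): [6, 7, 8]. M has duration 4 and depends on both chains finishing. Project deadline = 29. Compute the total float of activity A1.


Forward pass: ES(A1) = sum of predecessors on chain A = 0
EF = ES + duration = 0 + 9 = 9
Backward pass: LF(M) = deadline = 29; LS(M) = 29 - 4 = 25
LF(A1) = LS(M) - sum(successors on chain A) = 25 - 7 = 18
LS = LF - duration = 18 - 9 = 9
Total float = LS - ES = 9 - 0 = 9

9


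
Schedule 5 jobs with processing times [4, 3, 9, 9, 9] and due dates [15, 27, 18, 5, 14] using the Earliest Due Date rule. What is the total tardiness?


Sort by due date (EDD order): [(9, 5), (9, 14), (4, 15), (9, 18), (3, 27)]
Compute completion times and tardiness:
  Job 1: p=9, d=5, C=9, tardiness=max(0,9-5)=4
  Job 2: p=9, d=14, C=18, tardiness=max(0,18-14)=4
  Job 3: p=4, d=15, C=22, tardiness=max(0,22-15)=7
  Job 4: p=9, d=18, C=31, tardiness=max(0,31-18)=13
  Job 5: p=3, d=27, C=34, tardiness=max(0,34-27)=7
Total tardiness = 35

35


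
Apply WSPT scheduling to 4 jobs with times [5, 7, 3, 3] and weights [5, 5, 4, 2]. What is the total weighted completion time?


Compute p/w ratios and sort ascending (WSPT): [(3, 4), (5, 5), (7, 5), (3, 2)]
Compute weighted completion times:
  Job (p=3,w=4): C=3, w*C=4*3=12
  Job (p=5,w=5): C=8, w*C=5*8=40
  Job (p=7,w=5): C=15, w*C=5*15=75
  Job (p=3,w=2): C=18, w*C=2*18=36
Total weighted completion time = 163

163


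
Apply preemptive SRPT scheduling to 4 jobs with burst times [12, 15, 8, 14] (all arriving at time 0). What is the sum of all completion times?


Since all jobs arrive at t=0, SRPT equals SPT ordering.
SPT order: [8, 12, 14, 15]
Completion times:
  Job 1: p=8, C=8
  Job 2: p=12, C=20
  Job 3: p=14, C=34
  Job 4: p=15, C=49
Total completion time = 8 + 20 + 34 + 49 = 111

111


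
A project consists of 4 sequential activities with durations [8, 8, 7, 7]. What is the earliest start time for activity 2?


Activity 2 starts after activities 1 through 1 complete.
Predecessor durations: [8]
ES = 8 = 8

8


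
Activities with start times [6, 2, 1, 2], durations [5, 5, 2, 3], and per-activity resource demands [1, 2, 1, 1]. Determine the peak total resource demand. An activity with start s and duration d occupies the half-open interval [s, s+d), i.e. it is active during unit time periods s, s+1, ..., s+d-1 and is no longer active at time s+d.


Each activity i is active on [start_i, start_i + duration_i).
Compute total resource usage per time slot:
  t=0: active resources = [], total = 0
  t=1: active resources = [1], total = 1
  t=2: active resources = [2, 1, 1], total = 4
  t=3: active resources = [2, 1], total = 3
  t=4: active resources = [2, 1], total = 3
  t=5: active resources = [2], total = 2
  t=6: active resources = [1, 2], total = 3
  t=7: active resources = [1], total = 1
  t=8: active resources = [1], total = 1
  t=9: active resources = [1], total = 1
  t=10: active resources = [1], total = 1
Peak resource demand = 4

4


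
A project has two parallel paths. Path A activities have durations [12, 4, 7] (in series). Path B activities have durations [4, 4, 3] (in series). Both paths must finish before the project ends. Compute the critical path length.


Path A total = 12 + 4 + 7 = 23
Path B total = 4 + 4 + 3 = 11
Critical path = longest path = max(23, 11) = 23

23


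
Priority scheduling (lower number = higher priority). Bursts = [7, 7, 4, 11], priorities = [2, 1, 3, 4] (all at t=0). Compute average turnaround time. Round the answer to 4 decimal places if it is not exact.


Sort by priority (ascending = highest first):
Order: [(1, 7), (2, 7), (3, 4), (4, 11)]
Completion times:
  Priority 1, burst=7, C=7
  Priority 2, burst=7, C=14
  Priority 3, burst=4, C=18
  Priority 4, burst=11, C=29
Average turnaround = 68/4 = 17.0

17.0


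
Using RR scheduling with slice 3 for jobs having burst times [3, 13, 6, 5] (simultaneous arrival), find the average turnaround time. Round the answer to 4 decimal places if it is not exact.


Time quantum = 3
Execution trace:
  J1 runs 3 units, time = 3
  J2 runs 3 units, time = 6
  J3 runs 3 units, time = 9
  J4 runs 3 units, time = 12
  J2 runs 3 units, time = 15
  J3 runs 3 units, time = 18
  J4 runs 2 units, time = 20
  J2 runs 3 units, time = 23
  J2 runs 3 units, time = 26
  J2 runs 1 units, time = 27
Finish times: [3, 27, 18, 20]
Average turnaround = 68/4 = 17.0

17.0


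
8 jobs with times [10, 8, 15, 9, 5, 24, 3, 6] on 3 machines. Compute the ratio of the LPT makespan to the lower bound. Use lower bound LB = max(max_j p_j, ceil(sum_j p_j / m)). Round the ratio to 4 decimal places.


LPT order: [24, 15, 10, 9, 8, 6, 5, 3]
Machine loads after assignment: [27, 28, 25]
LPT makespan = 28
Lower bound = max(max_job, ceil(total/3)) = max(24, 27) = 27
Ratio = 28 / 27 = 1.037

1.037


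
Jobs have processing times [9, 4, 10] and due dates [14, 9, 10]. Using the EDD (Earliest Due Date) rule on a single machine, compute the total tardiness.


Sort by due date (EDD order): [(4, 9), (10, 10), (9, 14)]
Compute completion times and tardiness:
  Job 1: p=4, d=9, C=4, tardiness=max(0,4-9)=0
  Job 2: p=10, d=10, C=14, tardiness=max(0,14-10)=4
  Job 3: p=9, d=14, C=23, tardiness=max(0,23-14)=9
Total tardiness = 13

13


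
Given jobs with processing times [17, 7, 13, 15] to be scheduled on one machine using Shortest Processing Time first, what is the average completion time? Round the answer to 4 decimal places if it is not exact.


Sort jobs by processing time (SPT order): [7, 13, 15, 17]
Compute completion times sequentially:
  Job 1: processing = 7, completes at 7
  Job 2: processing = 13, completes at 20
  Job 3: processing = 15, completes at 35
  Job 4: processing = 17, completes at 52
Sum of completion times = 114
Average completion time = 114/4 = 28.5

28.5


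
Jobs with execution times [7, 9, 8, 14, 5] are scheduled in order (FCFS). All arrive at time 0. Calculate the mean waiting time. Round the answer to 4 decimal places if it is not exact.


FCFS order (as given): [7, 9, 8, 14, 5]
Waiting times:
  Job 1: wait = 0
  Job 2: wait = 7
  Job 3: wait = 16
  Job 4: wait = 24
  Job 5: wait = 38
Sum of waiting times = 85
Average waiting time = 85/5 = 17.0

17.0


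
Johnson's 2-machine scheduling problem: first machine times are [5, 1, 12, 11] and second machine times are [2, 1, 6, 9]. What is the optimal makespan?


Apply Johnson's rule:
  Group 1 (a <= b): [(2, 1, 1)]
  Group 2 (a > b): [(4, 11, 9), (3, 12, 6), (1, 5, 2)]
Optimal job order: [2, 4, 3, 1]
Schedule:
  Job 2: M1 done at 1, M2 done at 2
  Job 4: M1 done at 12, M2 done at 21
  Job 3: M1 done at 24, M2 done at 30
  Job 1: M1 done at 29, M2 done at 32
Makespan = 32

32


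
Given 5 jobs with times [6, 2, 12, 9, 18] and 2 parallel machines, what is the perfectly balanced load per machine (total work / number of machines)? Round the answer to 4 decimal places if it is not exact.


Total processing time = 6 + 2 + 12 + 9 + 18 = 47
Number of machines = 2
Ideal balanced load = 47 / 2 = 23.5

23.5


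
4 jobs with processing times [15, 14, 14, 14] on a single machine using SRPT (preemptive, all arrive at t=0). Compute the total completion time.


Since all jobs arrive at t=0, SRPT equals SPT ordering.
SPT order: [14, 14, 14, 15]
Completion times:
  Job 1: p=14, C=14
  Job 2: p=14, C=28
  Job 3: p=14, C=42
  Job 4: p=15, C=57
Total completion time = 14 + 28 + 42 + 57 = 141

141


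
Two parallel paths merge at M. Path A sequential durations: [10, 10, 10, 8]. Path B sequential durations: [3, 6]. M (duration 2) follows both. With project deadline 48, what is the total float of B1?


Forward pass: ES(B1) = sum of predecessors on chain B = 0
EF = ES + duration = 0 + 3 = 3
Backward pass: LF(M) = deadline = 48; LS(M) = 48 - 2 = 46
LF(B1) = LS(M) - sum(successors on chain B) = 46 - 6 = 40
LS = LF - duration = 40 - 3 = 37
Total float = LS - ES = 37 - 0 = 37

37


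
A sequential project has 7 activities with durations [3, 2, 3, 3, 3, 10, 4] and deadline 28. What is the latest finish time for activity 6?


LF(activity 6) = deadline - sum of successor durations
Successors: activities 7 through 7 with durations [4]
Sum of successor durations = 4
LF = 28 - 4 = 24

24


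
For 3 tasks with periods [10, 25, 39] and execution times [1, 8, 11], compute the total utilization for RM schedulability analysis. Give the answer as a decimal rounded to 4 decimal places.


Compute individual utilizations (exact fractions):
  Task 1: C/T = 1/10 (approx. 0.1)
  Task 2: C/T = 8/25 (approx. 0.32)
  Task 3: C/T = 11/39 (approx. 0.2821)
Total utilization U = 1/10 + 8/25 + 11/39 = 1369/1950
Rounded to 4 decimal places: U = 0.7021
RM (Liu & Layland) bound for 3 tasks = 0.779763; compare with U = 1369/1950 (approx. 0.702051)
U <= bound, so schedulable by RM sufficient condition.

0.7021


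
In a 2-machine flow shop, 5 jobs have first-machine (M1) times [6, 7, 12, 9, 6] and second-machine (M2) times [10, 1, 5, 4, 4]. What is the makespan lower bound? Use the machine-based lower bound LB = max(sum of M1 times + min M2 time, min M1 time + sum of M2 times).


LB1 = sum(M1 times) + min(M2 times) = 40 + 1 = 41
LB2 = min(M1 times) + sum(M2 times) = 6 + 24 = 30
Lower bound = max(LB1, LB2) = max(41, 30) = 41

41


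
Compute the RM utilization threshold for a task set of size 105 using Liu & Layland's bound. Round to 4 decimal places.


Compute 2^(1/105) = 1.0066232390
Subtract 1: 1.0066232390 - 1 = 0.0066232390
Multiply by n: 105 * 0.0066232390 = 0.6954400950
Round to 4 dp: 0.6954

0.6954


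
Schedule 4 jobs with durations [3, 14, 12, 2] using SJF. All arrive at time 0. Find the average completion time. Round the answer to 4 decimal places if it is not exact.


SJF order (ascending): [2, 3, 12, 14]
Completion times:
  Job 1: burst=2, C=2
  Job 2: burst=3, C=5
  Job 3: burst=12, C=17
  Job 4: burst=14, C=31
Average completion = 55/4 = 13.75

13.75


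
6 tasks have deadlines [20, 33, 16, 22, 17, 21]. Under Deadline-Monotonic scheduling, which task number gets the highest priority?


Sort tasks by relative deadline (ascending):
  Task 3: deadline = 16
  Task 5: deadline = 17
  Task 1: deadline = 20
  Task 6: deadline = 21
  Task 4: deadline = 22
  Task 2: deadline = 33
Priority order (highest first): [3, 5, 1, 6, 4, 2]
Highest priority task = 3

3


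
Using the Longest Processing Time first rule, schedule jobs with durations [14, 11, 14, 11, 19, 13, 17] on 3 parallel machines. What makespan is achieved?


Sort jobs in decreasing order (LPT): [19, 17, 14, 14, 13, 11, 11]
Assign each job to the least loaded machine:
  Machine 1: jobs [19, 11], load = 30
  Machine 2: jobs [17, 13], load = 30
  Machine 3: jobs [14, 14, 11], load = 39
Makespan = max load = 39

39


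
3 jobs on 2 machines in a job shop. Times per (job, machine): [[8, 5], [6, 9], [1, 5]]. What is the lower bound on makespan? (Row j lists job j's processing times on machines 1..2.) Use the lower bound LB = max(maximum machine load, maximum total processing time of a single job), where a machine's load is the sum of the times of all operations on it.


Machine loads:
  Machine 1: 8 + 6 + 1 = 15
  Machine 2: 5 + 9 + 5 = 19
Max machine load = 19
Job totals:
  Job 1: 13
  Job 2: 15
  Job 3: 6
Max job total = 15
Lower bound = max(19, 15) = 19

19


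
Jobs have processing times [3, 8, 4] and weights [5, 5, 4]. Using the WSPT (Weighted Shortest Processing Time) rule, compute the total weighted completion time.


Compute p/w ratios and sort ascending (WSPT): [(3, 5), (4, 4), (8, 5)]
Compute weighted completion times:
  Job (p=3,w=5): C=3, w*C=5*3=15
  Job (p=4,w=4): C=7, w*C=4*7=28
  Job (p=8,w=5): C=15, w*C=5*15=75
Total weighted completion time = 118

118


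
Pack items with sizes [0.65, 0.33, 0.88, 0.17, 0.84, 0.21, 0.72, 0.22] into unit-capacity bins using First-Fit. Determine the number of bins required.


Place items sequentially using First-Fit:
  Item 0.65 -> new Bin 1
  Item 0.33 -> Bin 1 (now 0.98)
  Item 0.88 -> new Bin 2
  Item 0.17 -> new Bin 3
  Item 0.84 -> new Bin 4
  Item 0.21 -> Bin 3 (now 0.38)
  Item 0.72 -> new Bin 5
  Item 0.22 -> Bin 3 (now 0.6)
Total bins used = 5

5


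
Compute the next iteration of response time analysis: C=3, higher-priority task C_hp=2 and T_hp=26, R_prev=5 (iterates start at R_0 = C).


R_next = C + ceil(R_prev / T_hp) * C_hp
ceil(5 / 26) = ceil(0.1923) = 1
Interference = 1 * 2 = 2
R_next = 3 + 2 = 5
R_next = R_prev, so the iteration has converged (response time = 5).

5


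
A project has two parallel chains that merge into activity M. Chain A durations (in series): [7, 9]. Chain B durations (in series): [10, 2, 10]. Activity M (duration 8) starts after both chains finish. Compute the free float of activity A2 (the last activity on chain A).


ES(A2) = sum of predecessors on chain A = 7
EF(A2) = ES + duration = 7 + 9 = 16
Successor of A2 is M. ES(M) = max(sum(A), sum(B)) = max(16, 22) = 22
Free float = ES(successor) - EF(current) = 22 - 16 = 6

6


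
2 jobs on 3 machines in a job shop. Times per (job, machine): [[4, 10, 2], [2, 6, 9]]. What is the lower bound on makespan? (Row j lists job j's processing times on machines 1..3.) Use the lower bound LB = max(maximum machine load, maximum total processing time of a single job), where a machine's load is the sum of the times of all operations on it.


Machine loads:
  Machine 1: 4 + 2 = 6
  Machine 2: 10 + 6 = 16
  Machine 3: 2 + 9 = 11
Max machine load = 16
Job totals:
  Job 1: 16
  Job 2: 17
Max job total = 17
Lower bound = max(16, 17) = 17

17


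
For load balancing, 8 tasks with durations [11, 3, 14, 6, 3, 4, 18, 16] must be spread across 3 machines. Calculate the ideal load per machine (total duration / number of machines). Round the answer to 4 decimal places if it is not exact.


Total processing time = 11 + 3 + 14 + 6 + 3 + 4 + 18 + 16 = 75
Number of machines = 3
Ideal balanced load = 75 / 3 = 25.0

25.0


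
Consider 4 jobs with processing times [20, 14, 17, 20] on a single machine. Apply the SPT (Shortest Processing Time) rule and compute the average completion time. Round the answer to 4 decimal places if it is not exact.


Sort jobs by processing time (SPT order): [14, 17, 20, 20]
Compute completion times sequentially:
  Job 1: processing = 14, completes at 14
  Job 2: processing = 17, completes at 31
  Job 3: processing = 20, completes at 51
  Job 4: processing = 20, completes at 71
Sum of completion times = 167
Average completion time = 167/4 = 41.75

41.75


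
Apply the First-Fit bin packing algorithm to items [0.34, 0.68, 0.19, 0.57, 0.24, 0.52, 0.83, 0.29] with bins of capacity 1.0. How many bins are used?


Place items sequentially using First-Fit:
  Item 0.34 -> new Bin 1
  Item 0.68 -> new Bin 2
  Item 0.19 -> Bin 1 (now 0.53)
  Item 0.57 -> new Bin 3
  Item 0.24 -> Bin 1 (now 0.77)
  Item 0.52 -> new Bin 4
  Item 0.83 -> new Bin 5
  Item 0.29 -> Bin 2 (now 0.97)
Total bins used = 5

5


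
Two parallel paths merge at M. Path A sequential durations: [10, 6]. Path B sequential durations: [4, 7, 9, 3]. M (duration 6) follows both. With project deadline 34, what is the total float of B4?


Forward pass: ES(B4) = sum of predecessors on chain B = 20
EF = ES + duration = 20 + 3 = 23
Backward pass: LF(M) = deadline = 34; LS(M) = 34 - 6 = 28
LF(B4) = LS(M) - sum(successors on chain B) = 28 - 0 = 28
LS = LF - duration = 28 - 3 = 25
Total float = LS - ES = 25 - 20 = 5

5


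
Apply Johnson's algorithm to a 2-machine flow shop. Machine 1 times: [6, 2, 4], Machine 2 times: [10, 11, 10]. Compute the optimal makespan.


Apply Johnson's rule:
  Group 1 (a <= b): [(2, 2, 11), (3, 4, 10), (1, 6, 10)]
  Group 2 (a > b): []
Optimal job order: [2, 3, 1]
Schedule:
  Job 2: M1 done at 2, M2 done at 13
  Job 3: M1 done at 6, M2 done at 23
  Job 1: M1 done at 12, M2 done at 33
Makespan = 33

33


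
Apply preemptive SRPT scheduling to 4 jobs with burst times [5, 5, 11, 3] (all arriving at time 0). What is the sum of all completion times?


Since all jobs arrive at t=0, SRPT equals SPT ordering.
SPT order: [3, 5, 5, 11]
Completion times:
  Job 1: p=3, C=3
  Job 2: p=5, C=8
  Job 3: p=5, C=13
  Job 4: p=11, C=24
Total completion time = 3 + 8 + 13 + 24 = 48

48


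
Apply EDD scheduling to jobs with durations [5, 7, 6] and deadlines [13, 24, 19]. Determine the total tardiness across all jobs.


Sort by due date (EDD order): [(5, 13), (6, 19), (7, 24)]
Compute completion times and tardiness:
  Job 1: p=5, d=13, C=5, tardiness=max(0,5-13)=0
  Job 2: p=6, d=19, C=11, tardiness=max(0,11-19)=0
  Job 3: p=7, d=24, C=18, tardiness=max(0,18-24)=0
Total tardiness = 0

0


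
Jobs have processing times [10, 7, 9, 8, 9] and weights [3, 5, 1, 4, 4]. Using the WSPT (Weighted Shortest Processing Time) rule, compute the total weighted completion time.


Compute p/w ratios and sort ascending (WSPT): [(7, 5), (8, 4), (9, 4), (10, 3), (9, 1)]
Compute weighted completion times:
  Job (p=7,w=5): C=7, w*C=5*7=35
  Job (p=8,w=4): C=15, w*C=4*15=60
  Job (p=9,w=4): C=24, w*C=4*24=96
  Job (p=10,w=3): C=34, w*C=3*34=102
  Job (p=9,w=1): C=43, w*C=1*43=43
Total weighted completion time = 336

336


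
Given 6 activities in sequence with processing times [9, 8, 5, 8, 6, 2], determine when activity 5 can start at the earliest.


Activity 5 starts after activities 1 through 4 complete.
Predecessor durations: [9, 8, 5, 8]
ES = 9 + 8 + 5 + 8 = 30

30


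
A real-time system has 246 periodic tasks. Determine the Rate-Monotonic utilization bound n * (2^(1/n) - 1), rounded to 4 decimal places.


Compute 2^(1/246) = 1.0028216448
Subtract 1: 1.0028216448 - 1 = 0.0028216448
Multiply by n: 246 * 0.0028216448 = 0.6941246208
Round to 4 dp: 0.6941

0.6941


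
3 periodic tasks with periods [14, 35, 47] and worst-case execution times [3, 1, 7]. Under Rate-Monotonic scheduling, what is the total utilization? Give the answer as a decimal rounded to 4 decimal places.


Compute individual utilizations (exact fractions):
  Task 1: C/T = 3/14 (approx. 0.2143)
  Task 2: C/T = 1/35 (approx. 0.0286)
  Task 3: C/T = 7/47 (approx. 0.1489)
Total utilization U = 3/14 + 1/35 + 7/47 = 1289/3290
Rounded to 4 decimal places: U = 0.3918
RM (Liu & Layland) bound for 3 tasks = 0.779763; compare with U = 1289/3290 (approx. 0.391793)
U <= bound, so schedulable by RM sufficient condition.

0.3918


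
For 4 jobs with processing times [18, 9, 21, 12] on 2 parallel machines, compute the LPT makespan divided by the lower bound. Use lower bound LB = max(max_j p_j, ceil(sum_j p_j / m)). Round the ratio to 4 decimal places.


LPT order: [21, 18, 12, 9]
Machine loads after assignment: [30, 30]
LPT makespan = 30
Lower bound = max(max_job, ceil(total/2)) = max(21, 30) = 30
Ratio = 30 / 30 = 1.0

1.0


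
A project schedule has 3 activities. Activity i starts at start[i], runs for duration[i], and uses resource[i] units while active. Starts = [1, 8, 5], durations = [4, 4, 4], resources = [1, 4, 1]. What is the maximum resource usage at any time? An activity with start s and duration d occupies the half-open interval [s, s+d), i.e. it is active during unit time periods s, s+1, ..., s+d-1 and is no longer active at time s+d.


Each activity i is active on [start_i, start_i + duration_i).
Compute total resource usage per time slot:
  t=0: active resources = [], total = 0
  t=1: active resources = [1], total = 1
  t=2: active resources = [1], total = 1
  t=3: active resources = [1], total = 1
  t=4: active resources = [1], total = 1
  t=5: active resources = [1], total = 1
  t=6: active resources = [1], total = 1
  t=7: active resources = [1], total = 1
  t=8: active resources = [4, 1], total = 5
  t=9: active resources = [4], total = 4
  t=10: active resources = [4], total = 4
  t=11: active resources = [4], total = 4
Peak resource demand = 5

5


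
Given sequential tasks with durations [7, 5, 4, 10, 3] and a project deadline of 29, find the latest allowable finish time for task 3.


LF(activity 3) = deadline - sum of successor durations
Successors: activities 4 through 5 with durations [10, 3]
Sum of successor durations = 13
LF = 29 - 13 = 16

16


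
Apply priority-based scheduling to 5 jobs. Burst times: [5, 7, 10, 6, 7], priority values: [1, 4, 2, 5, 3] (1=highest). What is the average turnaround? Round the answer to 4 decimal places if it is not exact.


Sort by priority (ascending = highest first):
Order: [(1, 5), (2, 10), (3, 7), (4, 7), (5, 6)]
Completion times:
  Priority 1, burst=5, C=5
  Priority 2, burst=10, C=15
  Priority 3, burst=7, C=22
  Priority 4, burst=7, C=29
  Priority 5, burst=6, C=35
Average turnaround = 106/5 = 21.2

21.2


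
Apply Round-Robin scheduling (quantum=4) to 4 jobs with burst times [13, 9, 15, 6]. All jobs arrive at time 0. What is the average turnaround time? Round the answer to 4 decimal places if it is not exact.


Time quantum = 4
Execution trace:
  J1 runs 4 units, time = 4
  J2 runs 4 units, time = 8
  J3 runs 4 units, time = 12
  J4 runs 4 units, time = 16
  J1 runs 4 units, time = 20
  J2 runs 4 units, time = 24
  J3 runs 4 units, time = 28
  J4 runs 2 units, time = 30
  J1 runs 4 units, time = 34
  J2 runs 1 units, time = 35
  J3 runs 4 units, time = 39
  J1 runs 1 units, time = 40
  J3 runs 3 units, time = 43
Finish times: [40, 35, 43, 30]
Average turnaround = 148/4 = 37.0

37.0


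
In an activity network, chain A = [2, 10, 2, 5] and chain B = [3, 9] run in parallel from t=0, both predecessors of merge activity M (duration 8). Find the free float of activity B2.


ES(B2) = sum of predecessors on chain B = 3
EF(B2) = ES + duration = 3 + 9 = 12
Successor of B2 is M. ES(M) = max(sum(A), sum(B)) = max(19, 12) = 19
Free float = ES(successor) - EF(current) = 19 - 12 = 7

7


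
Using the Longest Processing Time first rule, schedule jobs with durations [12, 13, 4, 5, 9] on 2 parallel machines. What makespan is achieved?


Sort jobs in decreasing order (LPT): [13, 12, 9, 5, 4]
Assign each job to the least loaded machine:
  Machine 1: jobs [13, 5, 4], load = 22
  Machine 2: jobs [12, 9], load = 21
Makespan = max load = 22

22


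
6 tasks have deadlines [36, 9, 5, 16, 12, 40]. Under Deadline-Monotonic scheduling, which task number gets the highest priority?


Sort tasks by relative deadline (ascending):
  Task 3: deadline = 5
  Task 2: deadline = 9
  Task 5: deadline = 12
  Task 4: deadline = 16
  Task 1: deadline = 36
  Task 6: deadline = 40
Priority order (highest first): [3, 2, 5, 4, 1, 6]
Highest priority task = 3

3


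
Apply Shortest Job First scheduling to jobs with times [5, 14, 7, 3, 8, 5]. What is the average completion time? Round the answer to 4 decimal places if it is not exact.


SJF order (ascending): [3, 5, 5, 7, 8, 14]
Completion times:
  Job 1: burst=3, C=3
  Job 2: burst=5, C=8
  Job 3: burst=5, C=13
  Job 4: burst=7, C=20
  Job 5: burst=8, C=28
  Job 6: burst=14, C=42
Average completion = 114/6 = 19.0

19.0


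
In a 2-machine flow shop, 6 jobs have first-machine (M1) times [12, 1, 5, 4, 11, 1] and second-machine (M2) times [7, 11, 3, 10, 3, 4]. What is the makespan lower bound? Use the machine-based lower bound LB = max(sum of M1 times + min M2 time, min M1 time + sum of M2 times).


LB1 = sum(M1 times) + min(M2 times) = 34 + 3 = 37
LB2 = min(M1 times) + sum(M2 times) = 1 + 38 = 39
Lower bound = max(LB1, LB2) = max(37, 39) = 39

39


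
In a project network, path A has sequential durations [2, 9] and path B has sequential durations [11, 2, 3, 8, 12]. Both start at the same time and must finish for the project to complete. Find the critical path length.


Path A total = 2 + 9 = 11
Path B total = 11 + 2 + 3 + 8 + 12 = 36
Critical path = longest path = max(11, 36) = 36

36


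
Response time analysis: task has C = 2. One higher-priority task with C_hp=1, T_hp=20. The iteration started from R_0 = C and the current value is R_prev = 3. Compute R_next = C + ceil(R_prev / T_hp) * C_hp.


R_next = C + ceil(R_prev / T_hp) * C_hp
ceil(3 / 20) = ceil(0.15) = 1
Interference = 1 * 1 = 1
R_next = 2 + 1 = 3
R_next = R_prev, so the iteration has converged (response time = 3).

3


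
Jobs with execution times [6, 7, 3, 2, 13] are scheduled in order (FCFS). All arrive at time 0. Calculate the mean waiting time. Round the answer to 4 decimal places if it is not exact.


FCFS order (as given): [6, 7, 3, 2, 13]
Waiting times:
  Job 1: wait = 0
  Job 2: wait = 6
  Job 3: wait = 13
  Job 4: wait = 16
  Job 5: wait = 18
Sum of waiting times = 53
Average waiting time = 53/5 = 10.6

10.6


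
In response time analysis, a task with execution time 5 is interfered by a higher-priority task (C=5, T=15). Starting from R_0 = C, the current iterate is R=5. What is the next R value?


R_next = C + ceil(R_prev / T_hp) * C_hp
ceil(5 / 15) = ceil(0.3333) = 1
Interference = 1 * 5 = 5
R_next = 5 + 5 = 10

10


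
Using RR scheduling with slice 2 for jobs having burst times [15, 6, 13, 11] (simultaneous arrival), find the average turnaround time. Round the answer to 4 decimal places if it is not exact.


Time quantum = 2
Execution trace:
  J1 runs 2 units, time = 2
  J2 runs 2 units, time = 4
  J3 runs 2 units, time = 6
  J4 runs 2 units, time = 8
  J1 runs 2 units, time = 10
  J2 runs 2 units, time = 12
  J3 runs 2 units, time = 14
  J4 runs 2 units, time = 16
  J1 runs 2 units, time = 18
  J2 runs 2 units, time = 20
  J3 runs 2 units, time = 22
  J4 runs 2 units, time = 24
  J1 runs 2 units, time = 26
  J3 runs 2 units, time = 28
  J4 runs 2 units, time = 30
  J1 runs 2 units, time = 32
  J3 runs 2 units, time = 34
  J4 runs 2 units, time = 36
  J1 runs 2 units, time = 38
  J3 runs 2 units, time = 40
  J4 runs 1 units, time = 41
  J1 runs 2 units, time = 43
  J3 runs 1 units, time = 44
  J1 runs 1 units, time = 45
Finish times: [45, 20, 44, 41]
Average turnaround = 150/4 = 37.5

37.5


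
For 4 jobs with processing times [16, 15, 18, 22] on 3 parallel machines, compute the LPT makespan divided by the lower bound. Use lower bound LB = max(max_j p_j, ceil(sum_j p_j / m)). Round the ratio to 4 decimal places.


LPT order: [22, 18, 16, 15]
Machine loads after assignment: [22, 18, 31]
LPT makespan = 31
Lower bound = max(max_job, ceil(total/3)) = max(22, 24) = 24
Ratio = 31 / 24 = 1.2917

1.2917


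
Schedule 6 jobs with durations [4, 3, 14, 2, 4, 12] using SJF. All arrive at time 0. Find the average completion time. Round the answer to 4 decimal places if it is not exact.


SJF order (ascending): [2, 3, 4, 4, 12, 14]
Completion times:
  Job 1: burst=2, C=2
  Job 2: burst=3, C=5
  Job 3: burst=4, C=9
  Job 4: burst=4, C=13
  Job 5: burst=12, C=25
  Job 6: burst=14, C=39
Average completion = 93/6 = 15.5

15.5
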